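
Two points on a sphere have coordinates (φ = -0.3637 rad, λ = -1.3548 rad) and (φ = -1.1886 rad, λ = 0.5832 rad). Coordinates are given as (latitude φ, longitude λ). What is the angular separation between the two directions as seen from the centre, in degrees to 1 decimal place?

In radians: φ₁ = -0.3637, φ₂ = -1.1886, Δλ = 111.039° = 1.9380 rad.
Haversine: a = sin²(Δφ/2) + cos φ₁ cos φ₂ sin²(Δλ/2) = 0.1607 + (0.9346)(0.3730)(0.6795) = 0.39753.
Central angle c = 2·arcsin(√a) = 1.36440 rad.
So the angular separation is 78.2°.

78.2°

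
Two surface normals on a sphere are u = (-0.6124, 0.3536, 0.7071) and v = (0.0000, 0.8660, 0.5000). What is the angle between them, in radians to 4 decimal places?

u·v = 0.6598; |u| = 1.0000, |v| = 1.0000.
cos θ = (u·v)/(|u||v|) = 0.6598, so θ = 0.8503 rad.

0.8503 rad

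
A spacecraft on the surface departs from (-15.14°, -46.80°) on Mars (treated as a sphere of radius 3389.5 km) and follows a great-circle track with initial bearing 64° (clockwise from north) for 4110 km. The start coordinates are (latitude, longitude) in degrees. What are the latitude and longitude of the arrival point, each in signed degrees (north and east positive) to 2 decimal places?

17.74°, 15.30°

Angular distance δ = d/R = 4110/3389.5 = 1.21257 rad; initial bearing θ = 1.1170 rad.
sin φ₂ = sin φ₁ cos δ + cos φ₁ sin δ cos θ = (-0.2612)(0.3506) + (0.9653)(0.9365)(0.4384) = 0.3047, so φ₂ = 17.74°.
Δλ = atan2(sin θ sin δ cos φ₁, cos δ − sin φ₁ sin φ₂) = atan2(0.8125, 0.4302) = 62.100°.
λ₂ = -46.800° + 62.100° = 15.30°.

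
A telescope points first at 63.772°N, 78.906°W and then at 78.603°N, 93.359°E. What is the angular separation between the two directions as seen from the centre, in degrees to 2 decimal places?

With latitudes φ₁ = 63.772°, φ₂ = 78.603° and longitude difference Δλ = 172.265°:
Haversine: a = sin²(Δφ/2) + cos φ₁ cos φ₂ sin²(Δλ/2) = 0.0167 + (0.4419)(0.1976)(0.9955) = 0.10359.
Central angle c = 2·arcsin(√a) = 0.65538 rad.
So the angular separation is 37.55°.

37.55°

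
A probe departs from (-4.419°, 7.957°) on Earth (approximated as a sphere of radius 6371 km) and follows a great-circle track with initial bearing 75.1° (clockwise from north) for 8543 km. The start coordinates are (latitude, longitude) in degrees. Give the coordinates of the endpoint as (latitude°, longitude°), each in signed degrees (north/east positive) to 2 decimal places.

Angular distance δ = d/R = 8543/6371 = 1.34092 rad; initial bearing θ = 1.3107 rad.
sin φ₂ = sin φ₁ cos δ + cos φ₁ sin δ cos θ = (-0.0770)(0.2279) + (0.9970)(0.9737)(0.2571) = 0.2321, so φ₂ = 13.42°.
Δλ = atan2(sin θ sin δ cos φ₁, cos δ − sin φ₁ sin φ₂) = atan2(0.9382, 0.2457) = 75.322°.
λ₂ = 7.957° + 75.322° = 83.28°.

13.42°, 83.28°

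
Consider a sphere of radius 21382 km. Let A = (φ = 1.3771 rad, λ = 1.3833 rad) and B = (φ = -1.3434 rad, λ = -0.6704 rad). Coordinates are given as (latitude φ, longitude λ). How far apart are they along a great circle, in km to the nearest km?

With latitudes φ₁ = 78.902°, φ₂ = -76.971° and longitude difference Δλ = -117.668°:
Haversine: a = sin²(Δφ/2) + cos φ₁ cos φ₂ sin²(Δλ/2) = 0.9563 + (0.1925)(0.2254)(0.7322) = 0.98809.
Central angle c = 2·arcsin(√a) = 2.92293 rad.
Distance = R·c = 21382 × 2.9229 ≈ 62498 km.

62498 km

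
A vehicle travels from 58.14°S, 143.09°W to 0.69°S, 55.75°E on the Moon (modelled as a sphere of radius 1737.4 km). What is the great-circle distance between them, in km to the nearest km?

3617 km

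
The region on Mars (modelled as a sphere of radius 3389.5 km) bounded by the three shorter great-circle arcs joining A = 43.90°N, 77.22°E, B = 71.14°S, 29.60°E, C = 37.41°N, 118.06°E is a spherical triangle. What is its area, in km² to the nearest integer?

Side lengths (central angles): a = 2.1749, b = 0.5467, c = 2.0934 rad; semiperimeter s = 2.4075.
By l'Huilier's theorem, tan(E/4) = √[tan(s/2) tan((s−a)/2) tan((s−b)/2) tan((s−c)/2)], giving spherical excess E = 0.9954 rad.
Area = E·R² = 0.9954 × (3389.5)² ≈ 11435882 km².

11435882 km²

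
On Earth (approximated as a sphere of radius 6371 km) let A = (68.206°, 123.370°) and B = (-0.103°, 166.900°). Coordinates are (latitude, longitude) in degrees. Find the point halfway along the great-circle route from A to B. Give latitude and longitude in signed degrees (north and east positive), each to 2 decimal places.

35.59°, 155.51°

The central angle between A and B is δ = 1.3000 rad.
With f = 0.5, the slerp weights are sin((1−f)δ)/sin δ = 0.6281 and sin(fδ)/sin δ = 0.6281.
Weighted sum of the unit vectors: (0.6281)·(-0.2042,0.3101,0.9285) + (0.6281)·(-0.9740,0.2267,-0.0018) = (-0.7400, 0.3371, 0.5821).
Converting back: φ = atan2(z, √(x²+y²)) = 35.59°, λ = atan2(y, x) = 155.51°.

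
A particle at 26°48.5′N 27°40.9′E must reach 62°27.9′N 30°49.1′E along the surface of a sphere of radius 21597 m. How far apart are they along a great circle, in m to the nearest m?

In radians: φ₁ = 0.4679, φ₂ = 1.0902, Δλ = 3.137° = 0.0547 rad.
Haversine: a = sin²(Δφ/2) + cos φ₁ cos φ₂ sin²(Δλ/2) = 0.0937 + (0.8925)(0.4623)(0.0007) = 0.09405.
Central angle c = 2·arcsin(√a) = 0.62339 rad.
Distance = R·c = 21597 × 0.6234 ≈ 13463 m.

13463 m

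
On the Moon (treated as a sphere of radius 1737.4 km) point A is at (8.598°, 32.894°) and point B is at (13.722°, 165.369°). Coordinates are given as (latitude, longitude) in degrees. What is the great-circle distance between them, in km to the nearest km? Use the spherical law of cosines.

3876 km

With latitudes φ₁ = 8.598°, φ₂ = 13.722° and longitude difference Δλ = 132.475°:
cos c = sin φ₁ sin φ₂ + cos φ₁ cos φ₂ cos Δλ = (0.1495)(0.2372) + (0.9888)(0.9715)(-0.6753) = -0.61316,
so c = arccos(-0.61316) = 2.23085 rad.
Distance = R·c = 1737.4 × 2.2309 ≈ 3876 km.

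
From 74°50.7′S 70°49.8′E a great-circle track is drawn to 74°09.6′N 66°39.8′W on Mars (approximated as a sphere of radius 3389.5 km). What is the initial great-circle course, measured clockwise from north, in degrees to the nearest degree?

287°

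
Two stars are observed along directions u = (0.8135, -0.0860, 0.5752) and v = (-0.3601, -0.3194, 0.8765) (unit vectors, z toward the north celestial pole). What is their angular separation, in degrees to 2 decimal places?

u·v = 0.2387; |u| = 1.0000, |v| = 1.0000.
cos θ = (u·v)/(|u||v|) = 0.2387, so θ = 76.19°.

76.19°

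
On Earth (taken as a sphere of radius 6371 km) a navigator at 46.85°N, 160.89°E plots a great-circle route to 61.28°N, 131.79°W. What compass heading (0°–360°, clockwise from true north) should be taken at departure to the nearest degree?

44°

Δλ = 67.320° = 1.1750 rad.
y = sin Δλ · cos φ₂ = (0.9227)(0.4805) = 0.4434
x = cos φ₁ sin φ₂ − sin φ₁ cos φ₂ cos Δλ = (0.6839)(0.8770) − (0.7296)(0.4805)(0.3856) = 0.4646
θ = atan2(y, x) = 43.66°, so the bearing is 44°.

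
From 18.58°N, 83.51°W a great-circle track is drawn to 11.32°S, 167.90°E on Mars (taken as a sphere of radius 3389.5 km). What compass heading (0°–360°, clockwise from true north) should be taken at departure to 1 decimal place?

264.7°

With φ₁ = 0.3243, φ₂ = -0.1976, Δλ = -1.8953 rad, the forward-azimuth formula gives
θ = atan2( sin Δλ cos φ₂ , cos φ₁ sin φ₂ − sin φ₁ cos φ₂ cos Δλ ) = atan2(-0.9294, -0.0865) = -95.31°.
Adding 360° brings this into [0°, 360°): 264.7°.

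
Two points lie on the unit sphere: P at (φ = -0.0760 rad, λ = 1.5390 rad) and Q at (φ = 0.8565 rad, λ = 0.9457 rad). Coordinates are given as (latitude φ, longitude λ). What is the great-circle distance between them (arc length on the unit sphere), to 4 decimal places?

Let φ₁ = -0.0760 rad, φ₂ = 0.8565 rad, and Δλ = -0.5933 rad.
Haversine: a = sin²(Δφ/2) + cos φ₁ cos φ₂ sin²(Δλ/2) = 0.2021 + (0.9971)(0.6551)(0.0854) = 0.25790.
Central angle c = 2·arcsin(√a) = 1.06535 rad.
On the unit sphere the arc length equals the central angle: 1.0654.

1.0654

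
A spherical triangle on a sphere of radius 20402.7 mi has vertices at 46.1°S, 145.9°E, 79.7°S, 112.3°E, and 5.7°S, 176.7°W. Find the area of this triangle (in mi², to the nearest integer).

95435301 mi²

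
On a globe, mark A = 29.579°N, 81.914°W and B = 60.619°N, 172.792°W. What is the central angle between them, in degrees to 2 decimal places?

Let φ₁ = 0.5163 rad, φ₂ = 1.0580 rad, and Δλ = -1.5861 rad.
Haversine: a = sin²(Δφ/2) + cos φ₁ cos φ₂ sin²(Δλ/2) = 0.0716 + (0.8697)(0.4906)(0.5077) = 0.28820.
Central angle c = 2·arcsin(√a) = 1.13339 rad.
So the angular separation is 64.94°.

64.94°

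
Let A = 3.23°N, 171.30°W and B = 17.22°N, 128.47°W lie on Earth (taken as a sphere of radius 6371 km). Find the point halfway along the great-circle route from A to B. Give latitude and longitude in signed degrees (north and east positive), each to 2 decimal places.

Central angle δ = 0.7726 rad. Interpolating on the sphere with fraction f = 0.5:
P = [sin((1−f)δ)·A + sin(fδ)·B] / sin δ = 0.5398·A + 0.5398·B in Cartesian coordinates,
giving P = (-0.8535, -0.4852, 0.1902), i.e. latitude 10.97°, longitude -150.38°.

10.97°, -150.38°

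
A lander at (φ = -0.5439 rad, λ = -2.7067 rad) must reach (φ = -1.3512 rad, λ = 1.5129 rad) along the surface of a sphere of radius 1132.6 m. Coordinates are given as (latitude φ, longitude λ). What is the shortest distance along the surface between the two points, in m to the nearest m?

1292 m

In radians: φ₁ = -0.5439, φ₂ = -1.3512, Δλ = -118.235° = -2.0636 rad.
cos c = sin φ₁ sin φ₂ + cos φ₁ cos φ₂ cos Δλ = (-0.5175)(-0.9760) + (0.8557)(0.2178)(-0.4731) = 0.41687,
so c = arccos(0.41687) = 1.14080 rad.
Distance = R·c = 1132.6 × 1.1408 ≈ 1292 m.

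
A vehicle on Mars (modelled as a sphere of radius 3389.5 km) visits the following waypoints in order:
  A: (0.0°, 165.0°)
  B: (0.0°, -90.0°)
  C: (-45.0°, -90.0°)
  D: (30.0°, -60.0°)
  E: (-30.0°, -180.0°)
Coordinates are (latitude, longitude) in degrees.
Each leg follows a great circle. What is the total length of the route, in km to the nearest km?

21208 km

Leg A→B: central angle 1.8326 rad, distance 6211.6 km.
Leg B→C: central angle 0.7854 rad, distance 2662.1 km.
Leg C→D: central angle 1.3931 rad, distance 4721.9 km.
Leg D→E: central angle 2.2459 rad, distance 7612.6 km.
Total: 6211.6 + 2662.1 + 4721.9 + 7612.6 ≈ 21208 km.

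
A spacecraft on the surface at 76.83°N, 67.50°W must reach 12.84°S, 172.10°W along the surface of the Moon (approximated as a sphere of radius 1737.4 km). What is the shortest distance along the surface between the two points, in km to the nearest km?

3208 km

In radians: φ₁ = 1.3409, φ₂ = -0.2241, Δλ = -104.600° = -1.8256 rad.
cos c = sin φ₁ sin φ₂ + cos φ₁ cos φ₂ cos Δλ = (0.9737)(-0.2222) + (0.2278)(0.9750)(-0.2521) = -0.27238,
so c = arccos(-0.27238) = 1.84666 rad.
Distance = R·c = 1737.4 × 1.8467 ≈ 3208 km.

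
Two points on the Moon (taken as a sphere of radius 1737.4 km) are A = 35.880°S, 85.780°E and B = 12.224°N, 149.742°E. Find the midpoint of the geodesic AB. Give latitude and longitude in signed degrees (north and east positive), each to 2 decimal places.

-13.85°, 121.10°

Central angle δ = 1.3454 rad. Interpolating on the sphere with fraction f = 0.5:
P = [sin((1−f)δ)·A + sin(fδ)·B] / sin δ = 0.6393·A + 0.6393·B in Cartesian coordinates,
giving P = (-0.5015, 0.8314, -0.2393), i.e. latitude -13.85°, longitude 121.10°.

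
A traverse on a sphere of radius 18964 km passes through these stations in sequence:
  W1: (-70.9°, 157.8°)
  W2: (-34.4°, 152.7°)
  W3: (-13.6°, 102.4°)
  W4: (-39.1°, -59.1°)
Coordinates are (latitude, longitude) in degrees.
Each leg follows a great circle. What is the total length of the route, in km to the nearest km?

69828 km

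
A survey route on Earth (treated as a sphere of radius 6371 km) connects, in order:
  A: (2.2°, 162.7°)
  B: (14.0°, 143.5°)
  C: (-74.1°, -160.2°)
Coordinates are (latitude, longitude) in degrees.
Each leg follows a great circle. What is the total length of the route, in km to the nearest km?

13035 km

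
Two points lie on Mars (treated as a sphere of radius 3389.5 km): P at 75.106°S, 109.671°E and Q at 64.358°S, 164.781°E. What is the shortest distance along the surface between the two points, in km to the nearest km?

In radians: φ₁ = -1.3108, φ₂ = -1.1233, Δλ = 55.110° = 0.9619 rad.
Haversine: a = sin²(Δφ/2) + cos φ₁ cos φ₂ sin²(Δλ/2) = 0.0088 + (0.2570)(0.4327)(0.2140) = 0.03257.
Central angle c = 2·arcsin(√a) = 0.36296 rad.
Distance = R·c = 3389.5 × 0.3630 ≈ 1230 km.

1230 km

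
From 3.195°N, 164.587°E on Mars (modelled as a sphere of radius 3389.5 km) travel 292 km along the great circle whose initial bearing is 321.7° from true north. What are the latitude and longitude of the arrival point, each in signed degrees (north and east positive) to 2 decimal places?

7.06°, 161.51°

Angular distance δ = d/R = 292/3389.5 = 0.08615 rad; initial bearing θ = 5.6147 rad.
sin φ₂ = sin φ₁ cos δ + cos φ₁ sin δ cos θ = (0.0557)(0.9963) + (0.9984)(0.0860)(0.7848) = 0.1229, so φ₂ = 7.06°.
Δλ = atan2(sin θ sin δ cos φ₁, cos δ − sin φ₁ sin φ₂) = atan2(-0.0532, 0.9894) = -3.080°.
λ₂ = 164.587° − 3.080° = 161.51°.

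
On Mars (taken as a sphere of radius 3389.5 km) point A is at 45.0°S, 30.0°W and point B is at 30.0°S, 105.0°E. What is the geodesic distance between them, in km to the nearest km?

Let φ₁ = -0.7854 rad, φ₂ = -0.5236 rad, and Δλ = 2.3562 rad.
cos c = sin φ₁ sin φ₂ + cos φ₁ cos φ₂ cos Δλ = (-0.7071)(-0.5000) + (0.7071)(0.8660)(-0.7071) = -0.07946,
so c = arccos(-0.07946) = 1.65034 rad.
Distance = R·c = 3389.5 × 1.6503 ≈ 5594 km.

5594 km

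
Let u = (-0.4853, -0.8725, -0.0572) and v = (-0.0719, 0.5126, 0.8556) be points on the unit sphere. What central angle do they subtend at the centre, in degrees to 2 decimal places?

u·v = -0.4613; |u| = 1.0000, |v| = 1.0000.
cos θ = (u·v)/(|u||v|) = -0.4613, so θ = 117.47°.

117.47°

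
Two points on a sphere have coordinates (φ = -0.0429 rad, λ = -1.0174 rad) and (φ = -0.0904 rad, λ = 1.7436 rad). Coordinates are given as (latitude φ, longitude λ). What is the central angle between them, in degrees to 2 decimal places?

With latitudes φ₁ = -2.458°, φ₂ = -5.180° and longitude difference Δλ = 158.194°:
cos c = sin φ₁ sin φ₂ + cos φ₁ cos φ₂ cos Δλ = (-0.0429)(-0.0903) + (0.9991)(0.9959)(-0.9284) = -0.91993,
so c = arccos(-0.91993) = 2.73870 rad.
So the angular separation is 156.92°.

156.92°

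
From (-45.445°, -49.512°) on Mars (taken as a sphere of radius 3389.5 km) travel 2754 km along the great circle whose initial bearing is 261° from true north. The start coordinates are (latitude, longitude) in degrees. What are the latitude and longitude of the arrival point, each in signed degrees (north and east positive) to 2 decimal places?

-34.73°, -110.26°

Angular distance δ = d/R = 2754/3389.5 = 0.81251 rad; initial bearing θ = 4.5553 rad.
sin φ₂ = sin φ₁ cos δ + cos φ₁ sin δ cos θ = (-0.7126)(0.6877) + (0.7016)(0.7260)(-0.1564) = -0.5697, so φ₂ = -34.73°.
Δλ = atan2(sin θ sin δ cos φ₁, cos δ − sin φ₁ sin φ₂) = atan2(-0.5031, 0.2817) = -60.753°.
λ₂ = -49.512° − 60.753° = -110.26°.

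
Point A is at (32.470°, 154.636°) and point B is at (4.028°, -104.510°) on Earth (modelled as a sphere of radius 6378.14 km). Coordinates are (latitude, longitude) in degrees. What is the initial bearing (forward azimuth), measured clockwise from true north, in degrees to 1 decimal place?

80.7°

Δλ = 100.854° = 1.7602 rad.
y = sin Δλ · cos φ₂ = (0.9821)(0.9975) = 0.9797
x = cos φ₁ sin φ₂ − sin φ₁ cos φ₂ cos Δλ = (0.8437)(0.0702) − (0.5369)(0.9975)(-0.1883) = 0.1601
θ = atan2(y, x) = 80.72°, so the bearing is 80.7°.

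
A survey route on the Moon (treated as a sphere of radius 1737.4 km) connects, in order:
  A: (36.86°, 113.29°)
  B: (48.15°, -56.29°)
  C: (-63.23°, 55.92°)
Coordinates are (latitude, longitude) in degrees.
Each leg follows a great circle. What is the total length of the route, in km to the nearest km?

Leg A→B: central angle 1.6491 rad, distance 2865.1 km.
Leg B→C: central angle 2.4633 rad, distance 4279.7 km.
Total: 2865.1 + 4279.7 ≈ 7145 km.

7145 km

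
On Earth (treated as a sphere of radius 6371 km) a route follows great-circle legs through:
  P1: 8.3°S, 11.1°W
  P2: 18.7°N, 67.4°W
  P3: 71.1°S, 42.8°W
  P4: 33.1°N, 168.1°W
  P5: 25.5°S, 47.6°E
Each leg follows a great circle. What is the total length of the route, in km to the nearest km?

48211 km

Leg P1→P2: central angle 1.0772 rad, distance 6863.1 km.
Leg P2→P3: central angle 1.5952 rad, distance 10162.7 km.
Leg P3→P4: central angle 2.3097 rad, distance 14715.0 km.
Leg P4→P5: central angle 2.5851 rad, distance 16469.9 km.
Total: 6863.1 + 10162.7 + 14715.0 + 16469.9 ≈ 48211 km.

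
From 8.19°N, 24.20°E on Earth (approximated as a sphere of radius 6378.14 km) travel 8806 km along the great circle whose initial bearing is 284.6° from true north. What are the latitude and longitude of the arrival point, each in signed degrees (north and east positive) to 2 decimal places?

Angular distance δ = d/R = 8806/6378.14 = 1.38065 rad; initial bearing θ = 4.9672 rad.
sin φ₂ = sin φ₁ cos δ + cos φ₁ sin δ cos θ = (0.1425)(0.1890) + (0.9898)(0.9820)(0.2521) = 0.2719, so φ₂ = 15.78°.
Δλ = atan2(sin θ sin δ cos φ₁, cos δ − sin φ₁ sin φ₂) = atan2(-0.9406, 0.1503) = -80.923°.
λ₂ = 24.200° − 80.923° = -56.72°.

15.78°, -56.72°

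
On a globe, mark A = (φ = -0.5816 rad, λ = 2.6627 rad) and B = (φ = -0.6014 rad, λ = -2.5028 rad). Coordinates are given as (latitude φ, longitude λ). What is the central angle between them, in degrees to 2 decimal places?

52.23°

In radians: φ₁ = -0.5816, φ₂ = -0.6014, Δλ = 64.039° = 1.1177 rad.
Haversine: a = sin²(Δφ/2) + cos φ₁ cos φ₂ sin²(Δλ/2) = 0.0001 + (0.8356)(0.8245)(0.2811) = 0.19378.
Central angle c = 2·arcsin(√a) = 0.91166 rad.
So the angular separation is 52.23°.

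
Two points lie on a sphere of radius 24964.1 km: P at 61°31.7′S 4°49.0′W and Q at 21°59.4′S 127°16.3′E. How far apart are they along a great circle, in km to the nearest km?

Let φ₁ = -1.0739 rad, φ₂ = -0.3838 rad, and Δλ = 2.3054 rad.
Haversine: a = sin²(Δφ/2) + cos φ₁ cos φ₂ sin²(Δλ/2) = 0.1144 + (0.4767)(0.9272)(0.8351) = 0.48357.
Central angle c = 2·arcsin(√a) = 1.53792 rad.
Distance = R·c = 24964.1 × 1.5379 ≈ 38393 km.

38393 km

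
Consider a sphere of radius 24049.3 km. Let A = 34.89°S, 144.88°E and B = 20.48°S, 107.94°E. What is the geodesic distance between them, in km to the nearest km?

In radians: φ₁ = -0.6089, φ₂ = -0.3574, Δλ = -36.940° = -0.6447 rad.
cos c = sin φ₁ sin φ₂ + cos φ₁ cos φ₂ cos Δλ = (-0.5720)(-0.3499) + (0.8203)(0.9368)(0.7993) = 0.81429,
so c = arccos(0.81429) = 0.61928 rad.
Distance = R·c = 24049.3 × 0.6193 ≈ 14893 km.

14893 km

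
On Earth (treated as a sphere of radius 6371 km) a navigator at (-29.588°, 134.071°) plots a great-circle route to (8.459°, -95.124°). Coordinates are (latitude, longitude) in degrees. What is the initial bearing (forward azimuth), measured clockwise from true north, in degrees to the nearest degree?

Δλ = 130.805° = 2.2830 rad.
y = sin Δλ · cos φ₂ = (0.7569)(0.9891) = 0.7487
x = cos φ₁ sin φ₂ − sin φ₁ cos φ₂ cos Δλ = (0.8696)(0.1471) − (-0.4938)(0.9891)(-0.6535) = -0.1912
θ = atan2(y, x) = 104.33°, so the bearing is 104°.

104°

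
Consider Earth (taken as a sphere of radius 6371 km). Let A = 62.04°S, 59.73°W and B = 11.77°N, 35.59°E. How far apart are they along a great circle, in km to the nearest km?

Let φ₁ = -1.0828 rad, φ₂ = 0.2054 rad, and Δλ = 1.6636 rad.
Haversine: a = sin²(Δφ/2) + cos φ₁ cos φ₂ sin²(Δλ/2) = 0.3606 + (0.4689)(0.9790)(0.5464) = 0.61137.
Central angle c = 2·arcsin(√a) = 1.79541 rad.
Distance = R·c = 6371 × 1.7954 ≈ 11439 km.

11439 km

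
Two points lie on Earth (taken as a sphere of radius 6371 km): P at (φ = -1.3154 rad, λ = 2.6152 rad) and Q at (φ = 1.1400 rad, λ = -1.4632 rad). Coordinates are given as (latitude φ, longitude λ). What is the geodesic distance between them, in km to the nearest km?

Let φ₁ = -1.3154 rad, φ₂ = 1.1400 rad, and Δλ = 2.2048 rad.
Haversine: a = sin²(Δφ/2) + cos φ₁ cos φ₂ sin²(Δλ/2) = 0.8868 + (0.2526)(0.4176)(0.7962) = 0.97083.
Central angle c = 2·arcsin(√a) = 2.79830 rad.
Distance = R·c = 6371 × 2.7983 ≈ 17828 km.

17828 km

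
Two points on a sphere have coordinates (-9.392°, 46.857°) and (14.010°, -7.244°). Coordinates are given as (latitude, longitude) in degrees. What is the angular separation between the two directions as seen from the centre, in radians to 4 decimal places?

With latitudes φ₁ = -9.392°, φ₂ = 14.010° and longitude difference Δλ = -54.101°:
Haversine: a = sin²(Δφ/2) + cos φ₁ cos φ₂ sin²(Δλ/2) = 0.0411 + (0.9866)(0.9703)(0.2068) = 0.23911.
Central angle c = 2·arcsin(√a) = 1.02186 rad.
So the angular separation is 1.0219 rad.

1.0219 rad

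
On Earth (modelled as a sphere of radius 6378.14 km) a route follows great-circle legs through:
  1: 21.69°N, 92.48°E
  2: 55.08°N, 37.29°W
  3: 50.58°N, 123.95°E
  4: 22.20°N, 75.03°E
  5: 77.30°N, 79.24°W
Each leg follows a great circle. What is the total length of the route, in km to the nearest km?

32499 km

Leg 1→2: central angle 1.6080 rad, distance 10256.2 km.
Leg 2→3: central angle 1.2774 rad, distance 8147.2 km.
Leg 3→4: central angle 0.8255 rad, distance 5264.9 km.
Leg 4→5: central angle 1.3845 rad, distance 8830.5 km.
Total: 10256.2 + 8147.2 + 5264.9 + 8830.5 ≈ 32499 km.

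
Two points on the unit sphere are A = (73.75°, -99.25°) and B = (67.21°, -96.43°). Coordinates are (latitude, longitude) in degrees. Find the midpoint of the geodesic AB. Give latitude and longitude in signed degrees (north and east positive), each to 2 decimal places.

70.49°, -97.61°

The central angle between A and B is δ = 0.1153 rad.
With f = 0.5, the slerp weights are sin((1−f)δ)/sin δ = 0.5008 and sin(fδ)/sin δ = 0.5008.
Weighted sum of the unit vectors: (0.5008)·(-0.0450,-0.2762,0.9600) + (0.5008)·(-0.0434,-0.3849,0.9219) = (-0.0443, -0.3311, 0.9426).
Converting back: φ = atan2(z, √(x²+y²)) = 70.49°, λ = atan2(y, x) = -97.61°.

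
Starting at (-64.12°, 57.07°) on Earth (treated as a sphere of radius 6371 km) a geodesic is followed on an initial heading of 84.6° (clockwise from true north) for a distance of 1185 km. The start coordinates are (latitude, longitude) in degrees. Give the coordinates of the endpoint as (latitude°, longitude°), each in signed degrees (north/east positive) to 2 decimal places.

-61.23°, 79.56°

Angular distance δ = d/R = 1185/6371 = 0.18600 rad; initial bearing θ = 1.4765 rad.
sin φ₂ = sin φ₁ cos δ + cos φ₁ sin δ cos θ = (-0.8997)(0.9828) + (0.4365)(0.1849)(0.0941) = -0.8766, so φ₂ = -61.23°.
Δλ = atan2(sin θ sin δ cos φ₁, cos δ − sin φ₁ sin φ₂) = atan2(0.0804, 0.1941) = 22.494°.
λ₂ = 57.070° + 22.494° = 79.56°.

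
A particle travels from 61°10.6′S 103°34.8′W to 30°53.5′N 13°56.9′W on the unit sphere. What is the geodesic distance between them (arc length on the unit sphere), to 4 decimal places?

Let φ₁ = -1.0677 rad, φ₂ = 0.5392 rad, and Δλ = 1.5644 rad.
cos c = sin φ₁ sin φ₂ + cos φ₁ cos φ₂ cos Δλ = (-0.8761)(0.5134) + (0.4821)(0.8581)(0.0064) = -0.44715,
so c = arccos(-0.44715) = 2.03437 rad.
On the unit sphere the arc length equals the central angle: 2.0344.

2.0344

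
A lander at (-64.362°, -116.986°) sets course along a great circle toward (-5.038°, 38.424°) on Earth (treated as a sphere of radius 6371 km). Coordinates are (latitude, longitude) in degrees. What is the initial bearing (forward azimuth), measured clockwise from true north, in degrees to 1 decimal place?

With φ₁ = -1.1233, φ₂ = -0.0879, Δλ = 2.7124 rad, the forward-azimuth formula gives
θ = atan2( sin Δλ cos φ₂ , cos φ₁ sin φ₂ − sin φ₁ cos φ₂ cos Δλ ) = atan2(0.4145, -0.8546) = 154.13°.
So the initial bearing is 154.1°.

154.1°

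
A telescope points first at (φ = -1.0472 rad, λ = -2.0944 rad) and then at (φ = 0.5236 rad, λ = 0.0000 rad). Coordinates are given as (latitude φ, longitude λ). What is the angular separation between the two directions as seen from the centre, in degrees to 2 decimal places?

In radians: φ₁ = -1.0472, φ₂ = 0.5236, Δλ = 120.000° = 2.0944 rad.
cos c = sin φ₁ sin φ₂ + cos φ₁ cos φ₂ cos Δλ = (-0.8660)(0.5000) + (0.5000)(0.8660)(-0.5000) = -0.64952,
so c = arccos(-0.64952) = 2.27775 rad.
So the angular separation is 130.51°.

130.51°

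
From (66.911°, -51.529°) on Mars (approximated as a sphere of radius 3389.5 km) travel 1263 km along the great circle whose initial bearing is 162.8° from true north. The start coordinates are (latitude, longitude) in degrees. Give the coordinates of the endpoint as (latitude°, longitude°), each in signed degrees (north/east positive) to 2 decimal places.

Angular distance δ = d/R = 1263/3389.5 = 0.37262 rad; initial bearing θ = 2.8414 rad.
sin φ₂ = sin φ₁ cos δ + cos φ₁ sin δ cos θ = (0.9199)(0.9314) + (0.3922)(0.3641)(-0.9553) = 0.7204, so φ₂ = 46.09°.
Δλ = atan2(sin θ sin δ cos φ₁, cos δ − sin φ₁ sin φ₂) = atan2(0.0422, 0.2687) = 8.929°.
λ₂ = -51.529° + 8.929° = -42.60°.

46.09°, -42.60°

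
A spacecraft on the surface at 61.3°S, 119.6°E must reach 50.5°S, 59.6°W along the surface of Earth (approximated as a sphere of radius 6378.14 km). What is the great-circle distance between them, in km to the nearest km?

With latitudes φ₁ = -61.300°, φ₂ = -50.500° and longitude difference Δλ = -179.200°:
Haversine: a = sin²(Δφ/2) + cos φ₁ cos φ₂ sin²(Δλ/2) = 0.0089 + (0.4802)(0.6361)(1.0000) = 0.31430.
Central angle c = 2·arcsin(√a) = 1.19028 rad.
Distance = R·c = 6378.14 × 1.1903 ≈ 7592 km.

7592 km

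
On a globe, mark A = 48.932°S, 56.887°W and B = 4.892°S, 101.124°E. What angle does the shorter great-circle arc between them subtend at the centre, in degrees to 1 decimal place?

In radians: φ₁ = -0.8540, φ₂ = -0.0854, Δλ = 158.011° = 2.7578 rad.
cos c = sin φ₁ sin φ₂ + cos φ₁ cos φ₂ cos Δλ = (-0.7539)(-0.0853) + (0.6570)(0.9964)(-0.9273) = -0.54265,
so c = arccos(-0.54265) = 2.14439 rad.
So the angular separation is 122.9°.

122.9°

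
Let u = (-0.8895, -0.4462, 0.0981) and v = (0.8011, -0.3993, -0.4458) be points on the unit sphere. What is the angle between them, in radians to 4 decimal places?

u·v = -0.5781; |u| = 1.0000, |v| = 1.0000.
cos θ = (u·v)/(|u||v|) = -0.5782, so θ = 2.1873 rad.

2.1873 rad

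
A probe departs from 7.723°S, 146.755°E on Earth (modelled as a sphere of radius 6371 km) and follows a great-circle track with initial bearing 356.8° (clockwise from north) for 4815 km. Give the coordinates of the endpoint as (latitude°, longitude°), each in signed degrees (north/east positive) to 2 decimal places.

35.50°, 144.06°

Angular distance δ = d/R = 4815/6371 = 0.75577 rad; initial bearing θ = 6.2273 rad.
sin φ₂ = sin φ₁ cos δ + cos φ₁ sin δ cos θ = (-0.1344)(0.7277) + (0.9909)(0.6858)(0.9984) = 0.5808, so φ₂ = 35.50°.
Δλ = atan2(sin θ sin δ cos φ₁, cos δ − sin φ₁ sin φ₂) = atan2(-0.0379, 0.8058) = -2.696°.
λ₂ = 146.755° − 2.696° = 144.06°.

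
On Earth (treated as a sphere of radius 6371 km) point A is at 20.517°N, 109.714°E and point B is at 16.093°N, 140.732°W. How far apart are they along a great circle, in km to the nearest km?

With latitudes φ₁ = 20.517°, φ₂ = 16.093° and longitude difference Δλ = 109.554°:
cos c = sin φ₁ sin φ₂ + cos φ₁ cos φ₂ cos Δλ = (0.3505)(0.2772) + (0.9366)(0.9608)(-0.3347) = -0.20403,
so c = arccos(-0.20403) = 1.77627 rad.
Distance = R·c = 6371 × 1.7763 ≈ 11317 km.

11317 km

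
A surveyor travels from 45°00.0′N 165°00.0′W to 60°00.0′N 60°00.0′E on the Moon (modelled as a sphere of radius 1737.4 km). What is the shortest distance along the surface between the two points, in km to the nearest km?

2085 km

With latitudes φ₁ = 45.000°, φ₂ = 60.000° and longitude difference Δλ = -135.000°:
cos c = sin φ₁ sin φ₂ + cos φ₁ cos φ₂ cos Δλ = (0.7071)(0.8660) + (0.7071)(0.5000)(-0.7071) = 0.36237,
so c = arccos(0.36237) = 1.19998 rad.
Distance = R·c = 1737.4 × 1.2000 ≈ 2085 km.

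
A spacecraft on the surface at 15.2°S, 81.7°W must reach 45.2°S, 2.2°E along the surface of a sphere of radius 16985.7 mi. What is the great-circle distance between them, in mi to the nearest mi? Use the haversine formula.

22243 mi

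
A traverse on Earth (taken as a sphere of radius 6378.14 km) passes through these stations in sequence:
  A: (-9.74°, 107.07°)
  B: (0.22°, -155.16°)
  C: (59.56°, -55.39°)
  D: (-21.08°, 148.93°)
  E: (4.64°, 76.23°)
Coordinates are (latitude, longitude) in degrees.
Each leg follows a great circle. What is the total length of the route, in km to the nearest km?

45186 km

Leg A→B: central angle 1.7051 rad, distance 10875.3 km.
Leg B→C: central angle 1.6536 rad, distance 10546.6 km.
Leg C→D: central angle 2.4052 rad, distance 15340.5 km.
Leg D→E: central angle 1.3207 rad, distance 8423.8 km.
Total: 10875.3 + 10546.6 + 15340.5 + 8423.8 ≈ 45186 km.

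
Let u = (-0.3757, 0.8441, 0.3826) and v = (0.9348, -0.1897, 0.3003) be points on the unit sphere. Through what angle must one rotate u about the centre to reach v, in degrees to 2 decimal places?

u·v = -0.3964; |u| = 1.0000, |v| = 1.0000.
cos θ = (u·v)/(|u||v|) = -0.3964, so θ = 113.35°.

113.35°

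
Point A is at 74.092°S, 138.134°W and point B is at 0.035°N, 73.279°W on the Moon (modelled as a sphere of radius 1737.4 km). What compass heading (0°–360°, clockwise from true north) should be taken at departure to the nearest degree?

66°

Δλ = 64.855° = 1.1319 rad.
y = sin Δλ · cos φ₂ = (0.9052)(1.0000) = 0.9052
x = cos φ₁ sin φ₂ − sin φ₁ cos φ₂ cos Δλ = (0.2741)(0.0006) − (-0.9617)(1.0000)(0.4249) = 0.4088
θ = atan2(y, x) = 65.70°, so the bearing is 66°.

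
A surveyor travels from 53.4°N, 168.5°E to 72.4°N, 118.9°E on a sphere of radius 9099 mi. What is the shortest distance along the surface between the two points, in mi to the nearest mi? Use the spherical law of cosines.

4463 mi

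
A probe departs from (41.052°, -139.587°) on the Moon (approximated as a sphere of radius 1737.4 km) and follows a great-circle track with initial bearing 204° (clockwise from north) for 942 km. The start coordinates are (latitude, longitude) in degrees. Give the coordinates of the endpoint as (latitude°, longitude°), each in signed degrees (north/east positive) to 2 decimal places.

11.95°, -151.97°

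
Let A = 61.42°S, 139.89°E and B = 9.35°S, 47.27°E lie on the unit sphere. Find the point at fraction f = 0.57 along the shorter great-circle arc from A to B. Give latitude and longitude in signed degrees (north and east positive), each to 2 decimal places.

-39.55°, 68.64°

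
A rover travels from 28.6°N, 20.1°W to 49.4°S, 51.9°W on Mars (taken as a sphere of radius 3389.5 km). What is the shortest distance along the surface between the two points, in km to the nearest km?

Let φ₁ = 0.4992 rad, φ₂ = -0.8622 rad, and Δλ = -0.5550 rad.
Haversine: a = sin²(Δφ/2) + cos φ₁ cos φ₂ sin²(Δλ/2) = 0.3960 + (0.8780)(0.6508)(0.0751) = 0.43893.
Central angle c = 2·arcsin(√a) = 1.44835 rad.
Distance = R·c = 3389.5 × 1.4483 ≈ 4909 km.

4909 km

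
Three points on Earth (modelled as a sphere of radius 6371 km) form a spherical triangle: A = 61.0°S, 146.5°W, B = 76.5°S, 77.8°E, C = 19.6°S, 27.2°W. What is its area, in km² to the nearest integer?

Side lengths (central angles): a = 1.2982, b = 1.5009, c = 0.6928 rad; semiperimeter s = 1.7459.
By l'Huilier's theorem, tan(E/4) = √[tan(s/2) tan((s−a)/2) tan((s−b)/2) tan((s−c)/2)], giving spherical excess E = 0.5541 rad.
Area = E·R² = 0.5541 × (6371)² ≈ 22490156 km².

22490156 km²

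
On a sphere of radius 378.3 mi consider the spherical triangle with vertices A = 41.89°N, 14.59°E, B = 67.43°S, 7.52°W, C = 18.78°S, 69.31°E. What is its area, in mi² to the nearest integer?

166440 mi²

Side lengths (central angles): a = 1.1809, b = 1.3775, c = 1.9303 rad; semiperimeter s = 2.2444.
By l'Huilier's theorem, tan(E/4) = √[tan(s/2) tan((s−a)/2) tan((s−b)/2) tan((s−c)/2)], giving spherical excess E = 1.1630 rad.
Area = E·R² = 1.1630 × (378.3)² ≈ 166440 mi².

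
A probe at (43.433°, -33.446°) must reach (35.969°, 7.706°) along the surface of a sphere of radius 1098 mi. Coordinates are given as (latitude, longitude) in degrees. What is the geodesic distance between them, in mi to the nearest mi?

With latitudes φ₁ = 43.433°, φ₂ = 35.969° and longitude difference Δλ = 41.152°:
cos c = sin φ₁ sin φ₂ + cos φ₁ cos φ₂ cos Δλ = (0.6875)(0.5873) + (0.7262)(0.8093)(0.7530) = 0.84634,
so c = arccos(0.84634) = 0.56172 rad.
Distance = R·c = 1098 × 0.5617 ≈ 617 mi.

617 mi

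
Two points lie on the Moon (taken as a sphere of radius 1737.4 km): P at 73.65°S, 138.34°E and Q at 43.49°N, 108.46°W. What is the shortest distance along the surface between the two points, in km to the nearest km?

4179 km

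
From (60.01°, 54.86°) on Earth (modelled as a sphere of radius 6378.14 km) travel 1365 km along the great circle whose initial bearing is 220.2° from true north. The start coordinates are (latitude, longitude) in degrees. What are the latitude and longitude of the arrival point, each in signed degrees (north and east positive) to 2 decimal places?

49.93°, 42.56°

Angular distance δ = d/R = 1365/6378.14 = 0.21401 rad; initial bearing θ = 3.8432 rad.
sin φ₂ = sin φ₁ cos δ + cos φ₁ sin δ cos θ = (0.8661)(0.9772) + (0.4998)(0.2124)(-0.7638) = 0.7653, so φ₂ = 49.93°.
Δλ = atan2(sin θ sin δ cos φ₁, cos δ − sin φ₁ sin φ₂) = atan2(-0.0685, 0.3144) = -12.296°.
λ₂ = 54.860° − 12.296° = 42.56°.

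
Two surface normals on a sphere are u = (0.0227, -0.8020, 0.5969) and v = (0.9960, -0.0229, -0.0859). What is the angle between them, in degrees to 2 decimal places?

90.59°

u·v = -0.0103; |u| = 1.0000, |v| = 1.0000.
cos θ = (u·v)/(|u||v|) = -0.0103, so θ = 90.59°.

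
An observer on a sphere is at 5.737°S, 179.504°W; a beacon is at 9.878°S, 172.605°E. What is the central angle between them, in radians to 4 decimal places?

With latitudes φ₁ = -5.737°, φ₂ = -9.878° and longitude difference Δλ = -7.891°:
cos c = sin φ₁ sin φ₂ + cos φ₁ cos φ₂ cos Δλ = (-0.1000)(-0.1716) + (0.9950)(0.9852)(0.9905) = 0.98811,
so c = arccos(0.98811) = 0.15438 rad.
So the angular separation is 0.1544 rad.

0.1544 rad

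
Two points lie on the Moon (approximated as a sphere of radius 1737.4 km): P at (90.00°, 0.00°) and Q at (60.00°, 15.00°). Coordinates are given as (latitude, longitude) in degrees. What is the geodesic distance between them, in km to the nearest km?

910 km

Let φ₁ = 1.5708 rad, φ₂ = 1.0472 rad, and Δλ = 0.2618 rad.
Haversine: a = sin²(Δφ/2) + cos φ₁ cos φ₂ sin²(Δλ/2) = 0.0670 + (0.0000)(0.5000)(0.0170) = 0.06699.
Central angle c = 2·arcsin(√a) = 0.52360 rad.
Distance = R·c = 1737.4 × 0.5236 ≈ 910 km.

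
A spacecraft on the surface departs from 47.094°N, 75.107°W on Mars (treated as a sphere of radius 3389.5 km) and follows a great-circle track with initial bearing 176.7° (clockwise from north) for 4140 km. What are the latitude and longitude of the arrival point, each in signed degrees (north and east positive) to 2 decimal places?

Angular distance δ = d/R = 4140/3389.5 = 1.22142 rad; initial bearing θ = 3.0840 rad.
sin φ₂ = sin φ₁ cos δ + cos φ₁ sin δ cos θ = (0.7325)(0.3423) + (0.6808)(0.9396)(-0.9983) = -0.3879, so φ₂ = -22.82°.
Δλ = atan2(sin θ sin δ cos φ₁, cos δ − sin φ₁ sin φ₂) = atan2(0.0368, 0.6264) = 3.364°.
λ₂ = -75.107° + 3.364° = -71.74°.

-22.82°, -71.74°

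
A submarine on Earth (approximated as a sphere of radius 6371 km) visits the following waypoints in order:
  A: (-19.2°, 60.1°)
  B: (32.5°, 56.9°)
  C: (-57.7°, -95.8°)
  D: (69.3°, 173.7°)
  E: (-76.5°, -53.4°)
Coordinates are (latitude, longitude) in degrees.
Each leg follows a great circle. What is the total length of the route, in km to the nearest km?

56474 km

Leg A→B: central angle 0.9039 rad, distance 5758.9 km.
Leg B→C: central angle 2.5956 rad, distance 16536.8 km.
Leg C→D: central angle 2.4854 rad, distance 15834.7 km.
Leg D→E: central angle 2.8792 rad, distance 18343.3 km.
Total: 5758.9 + 16536.8 + 15834.7 + 18343.3 ≈ 56474 km.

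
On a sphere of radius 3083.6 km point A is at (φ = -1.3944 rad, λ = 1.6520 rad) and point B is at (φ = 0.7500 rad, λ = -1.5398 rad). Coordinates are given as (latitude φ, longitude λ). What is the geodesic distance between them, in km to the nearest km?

7700 km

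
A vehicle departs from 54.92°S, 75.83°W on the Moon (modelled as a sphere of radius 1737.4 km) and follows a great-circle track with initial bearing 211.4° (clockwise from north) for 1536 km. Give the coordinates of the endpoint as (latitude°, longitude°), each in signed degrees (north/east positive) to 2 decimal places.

-63.92°, 170.60°

Angular distance δ = d/R = 1536/1737.4 = 0.88408 rad; initial bearing θ = 3.6896 rad.
sin φ₂ = sin φ₁ cos δ + cos φ₁ sin δ cos θ = (-0.8184)(0.6340) + (0.5747)(0.7733)(-0.8536) = -0.8982, so φ₂ = -63.92°.
Δλ = atan2(sin θ sin δ cos φ₁, cos δ − sin φ₁ sin φ₂) = atan2(-0.2316, -0.1010) = -113.573°.
λ₂ = -75.830° − 113.573° = -189.40° → 170.60° after wrapping to (−180°, 180°].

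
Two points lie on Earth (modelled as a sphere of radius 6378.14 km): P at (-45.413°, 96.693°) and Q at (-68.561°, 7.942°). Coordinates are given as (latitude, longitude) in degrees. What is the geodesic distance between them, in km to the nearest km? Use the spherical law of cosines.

With latitudes φ₁ = -45.413°, φ₂ = -68.561° and longitude difference Δλ = -88.751°:
cos c = sin φ₁ sin φ₂ + cos φ₁ cos φ₂ cos Δλ = (-0.7122)(-0.9308) + (0.7020)(0.3655)(0.0218) = 0.66850,
so c = arccos(0.66850) = 0.83861 rad.
Distance = R·c = 6378.14 × 0.8386 ≈ 5349 km.

5349 km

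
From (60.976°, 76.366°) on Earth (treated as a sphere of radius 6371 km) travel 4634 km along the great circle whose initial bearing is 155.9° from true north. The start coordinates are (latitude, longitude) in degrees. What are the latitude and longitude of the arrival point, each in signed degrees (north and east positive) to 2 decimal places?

Angular distance δ = d/R = 4634/6371 = 0.72736 rad; initial bearing θ = 2.7210 rad.
sin φ₂ = sin φ₁ cos δ + cos φ₁ sin δ cos θ = (0.8744)(0.7469) + (0.4852)(0.6649)(-0.9128) = 0.3587, so φ₂ = 21.02°.
Δλ = atan2(sin θ sin δ cos φ₁, cos δ − sin φ₁ sin φ₂) = atan2(0.1317, 0.4333) = 16.909°.
λ₂ = 76.366° + 16.909° = 93.27°.

21.02°, 93.27°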